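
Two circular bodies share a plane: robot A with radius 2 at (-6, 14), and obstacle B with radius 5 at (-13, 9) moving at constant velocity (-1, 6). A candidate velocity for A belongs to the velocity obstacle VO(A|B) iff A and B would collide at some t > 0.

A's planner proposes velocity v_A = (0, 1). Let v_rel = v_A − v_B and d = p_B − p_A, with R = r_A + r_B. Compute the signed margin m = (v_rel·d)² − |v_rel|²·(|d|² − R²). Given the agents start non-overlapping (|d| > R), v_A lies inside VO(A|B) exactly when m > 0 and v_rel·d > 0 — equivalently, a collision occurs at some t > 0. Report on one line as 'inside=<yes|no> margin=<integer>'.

d = (-7, -5),  |d|² = 74;  R = 2+5 = 7,  c = 74−7² = 25
v_rel = (1, -5),  |v_rel|² = 26;  v_rel·d = (1)·(-7) + (-5)·(-5) = 18
26·t² − 36·t + 25 = 0  ⇒  m = 18² − 26·25 = -326
m = -326 < 0,  v_rel·d = 18 > 0  ⇒  outside

inside=no margin=-326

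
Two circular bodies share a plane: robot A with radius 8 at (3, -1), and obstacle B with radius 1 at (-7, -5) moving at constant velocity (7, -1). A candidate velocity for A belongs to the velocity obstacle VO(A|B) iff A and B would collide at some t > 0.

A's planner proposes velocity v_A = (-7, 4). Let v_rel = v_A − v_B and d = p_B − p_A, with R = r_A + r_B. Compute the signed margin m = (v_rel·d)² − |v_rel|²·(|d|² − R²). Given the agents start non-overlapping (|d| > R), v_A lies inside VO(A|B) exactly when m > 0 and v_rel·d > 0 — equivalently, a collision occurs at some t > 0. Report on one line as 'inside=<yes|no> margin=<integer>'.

d = (-10, -4),  |d|² = 116;  R = 8+1 = 9,  c = 116−9² = 35
v_rel = (-14, 5),  |v_rel|² = 221;  v_rel·d = (-14)·(-10) + (5)·(-4) = 120
221·t² − 240·t + 35 = 0  ⇒  m = 120² − 221·35 = 6665
m = 6665 > 0,  v_rel·d = 120 > 0  ⇒  inside

inside=yes margin=6665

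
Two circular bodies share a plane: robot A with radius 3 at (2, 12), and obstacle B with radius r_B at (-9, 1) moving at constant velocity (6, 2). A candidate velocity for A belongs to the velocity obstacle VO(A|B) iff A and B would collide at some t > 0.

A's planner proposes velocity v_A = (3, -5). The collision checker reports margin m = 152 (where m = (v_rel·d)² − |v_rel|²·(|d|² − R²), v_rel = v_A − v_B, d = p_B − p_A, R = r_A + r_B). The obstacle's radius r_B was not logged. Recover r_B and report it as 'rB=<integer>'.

m = 152
d = (-11, -11);  v_rel = (-3, -7),  |v_rel|² = 58
v_rel×d = (-3)·(-11) − (-7)·(-11) = -44
since m = R²·58 − (-44)²:  R² = (1936 + 152) / 58 = 36
R = √36 = 6  ⇒  r_B = 6 − 3 = 3

rB=3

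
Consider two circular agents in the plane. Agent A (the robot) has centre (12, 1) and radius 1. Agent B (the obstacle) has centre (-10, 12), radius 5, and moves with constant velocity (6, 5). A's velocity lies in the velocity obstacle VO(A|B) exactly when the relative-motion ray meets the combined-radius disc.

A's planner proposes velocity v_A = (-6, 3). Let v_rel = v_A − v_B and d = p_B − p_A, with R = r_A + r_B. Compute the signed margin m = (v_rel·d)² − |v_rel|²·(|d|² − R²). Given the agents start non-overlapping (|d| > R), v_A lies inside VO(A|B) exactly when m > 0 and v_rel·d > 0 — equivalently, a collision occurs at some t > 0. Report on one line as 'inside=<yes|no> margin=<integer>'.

d = (-22, 11),  |d|² = 605;  R = 1+5 = 6,  c = 605−6² = 569
v_rel = (-12, -2),  |v_rel|² = 148;  v_rel·d = (-12)·(-22) + (-2)·(11) = 242
148·t² − 484·t + 569 = 0  ⇒  m = 242² − 148·569 = -25648
m = -25648 < 0,  v_rel·d = 242 > 0  ⇒  outside

inside=no margin=-25648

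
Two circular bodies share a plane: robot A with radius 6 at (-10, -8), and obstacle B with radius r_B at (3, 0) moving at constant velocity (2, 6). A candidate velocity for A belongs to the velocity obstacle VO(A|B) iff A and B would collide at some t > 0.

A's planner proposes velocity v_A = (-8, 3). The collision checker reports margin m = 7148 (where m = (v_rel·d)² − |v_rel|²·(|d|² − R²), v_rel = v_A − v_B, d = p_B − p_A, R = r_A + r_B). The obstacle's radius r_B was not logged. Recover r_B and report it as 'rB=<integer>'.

m = 7148
d = (13, 8);  v_rel = (-10, -3),  |v_rel|² = 109
v_rel×d = (-10)·(8) − (-3)·(13) = -41
since m = R²·109 − (-41)²:  R² = (1681 + 7148) / 109 = 81
R = √81 = 9  ⇒  r_B = 9 − 6 = 3

rB=3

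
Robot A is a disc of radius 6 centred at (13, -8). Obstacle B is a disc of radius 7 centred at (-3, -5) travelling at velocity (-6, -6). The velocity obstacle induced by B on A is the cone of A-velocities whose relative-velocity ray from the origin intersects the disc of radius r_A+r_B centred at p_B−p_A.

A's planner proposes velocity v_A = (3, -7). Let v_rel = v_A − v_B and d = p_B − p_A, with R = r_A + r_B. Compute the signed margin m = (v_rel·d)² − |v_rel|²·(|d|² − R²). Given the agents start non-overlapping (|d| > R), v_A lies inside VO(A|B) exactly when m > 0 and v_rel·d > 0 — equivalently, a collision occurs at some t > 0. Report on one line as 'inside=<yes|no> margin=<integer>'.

d = (-16, 3),  |d|² = 265;  R = 6+7 = 13,  c = 265−13² = 96
v_rel = (9, -1),  |v_rel|² = 82;  v_rel·d = (9)·(-16) + (-1)·(3) = -147
82·t² + 294·t + 96 = 0  ⇒  m = (-147)² − 82·96 = 13737
m = 13737 > 0,  v_rel·d = -147 < 0  ⇒  outside

inside=no margin=13737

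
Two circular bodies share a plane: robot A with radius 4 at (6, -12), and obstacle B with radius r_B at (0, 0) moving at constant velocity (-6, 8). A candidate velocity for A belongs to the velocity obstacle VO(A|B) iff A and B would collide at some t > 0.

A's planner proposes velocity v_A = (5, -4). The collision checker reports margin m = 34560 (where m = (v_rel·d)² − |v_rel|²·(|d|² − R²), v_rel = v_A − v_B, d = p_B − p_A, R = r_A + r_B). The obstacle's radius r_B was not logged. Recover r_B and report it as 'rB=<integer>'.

m = 34560
d = (-6, 12);  v_rel = (11, -12),  |v_rel|² = 265
v_rel×d = (11)·(12) − (-12)·(-6) = 60
since m = R²·265 − 60²:  R² = (3600 + 34560) / 265 = 144
R = √144 = 12  ⇒  r_B = 12 − 4 = 8

rB=8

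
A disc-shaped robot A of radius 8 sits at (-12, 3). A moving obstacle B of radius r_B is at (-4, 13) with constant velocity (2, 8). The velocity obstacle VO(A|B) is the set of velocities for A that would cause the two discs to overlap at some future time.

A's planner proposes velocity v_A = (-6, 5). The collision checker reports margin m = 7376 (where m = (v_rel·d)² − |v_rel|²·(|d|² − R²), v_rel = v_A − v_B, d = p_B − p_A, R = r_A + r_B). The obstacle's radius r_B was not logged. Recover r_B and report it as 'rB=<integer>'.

m = 7376
d = (8, 10);  v_rel = (-8, -3),  |v_rel|² = 73
v_rel×d = (-8)·(10) − (-3)·(8) = -56
since m = R²·73 − (-56)²:  R² = (3136 + 7376) / 73 = 144
R = √144 = 12  ⇒  r_B = 12 − 8 = 4

rB=4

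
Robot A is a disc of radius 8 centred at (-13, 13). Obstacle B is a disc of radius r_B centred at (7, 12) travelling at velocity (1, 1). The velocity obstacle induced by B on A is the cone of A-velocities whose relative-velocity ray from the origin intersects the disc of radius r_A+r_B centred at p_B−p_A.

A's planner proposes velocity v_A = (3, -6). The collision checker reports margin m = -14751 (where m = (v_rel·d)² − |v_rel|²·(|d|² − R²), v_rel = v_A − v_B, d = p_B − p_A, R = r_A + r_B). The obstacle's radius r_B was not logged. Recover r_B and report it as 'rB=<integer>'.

m = -14751
d = (20, -1);  v_rel = (2, -7),  |v_rel|² = 53
v_rel×d = (2)·(-1) − (-7)·(20) = 138
since m = R²·53 − 138²:  R² = (19044 + -14751) / 53 = 81
R = √81 = 9  ⇒  r_B = 9 − 8 = 1

rB=1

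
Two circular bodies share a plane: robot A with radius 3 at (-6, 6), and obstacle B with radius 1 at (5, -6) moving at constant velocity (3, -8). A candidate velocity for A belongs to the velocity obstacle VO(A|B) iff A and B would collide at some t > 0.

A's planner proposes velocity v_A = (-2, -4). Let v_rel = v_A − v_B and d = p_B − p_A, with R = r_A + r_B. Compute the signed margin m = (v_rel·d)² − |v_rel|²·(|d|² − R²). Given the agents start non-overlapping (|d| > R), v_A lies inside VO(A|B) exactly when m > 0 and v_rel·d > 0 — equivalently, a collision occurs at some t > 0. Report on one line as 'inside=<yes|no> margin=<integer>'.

d = (11, -12),  |d|² = 265;  R = 3+1 = 4,  c = 265−4² = 249
v_rel = (-5, 4),  |v_rel|² = 41;  v_rel·d = (-5)·(11) + (4)·(-12) = -103
41·t² + 206·t + 249 = 0  ⇒  m = (-103)² − 41·249 = 400
m = 400 > 0,  v_rel·d = -103 < 0  ⇒  outside

inside=no margin=400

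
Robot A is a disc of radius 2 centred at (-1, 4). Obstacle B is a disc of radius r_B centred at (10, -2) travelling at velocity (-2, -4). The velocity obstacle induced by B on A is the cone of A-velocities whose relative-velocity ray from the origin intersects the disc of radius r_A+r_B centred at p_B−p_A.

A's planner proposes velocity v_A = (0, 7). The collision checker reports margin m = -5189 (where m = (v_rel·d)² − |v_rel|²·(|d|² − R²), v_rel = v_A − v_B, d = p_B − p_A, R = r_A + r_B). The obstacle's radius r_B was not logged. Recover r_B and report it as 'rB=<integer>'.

m = -5189
d = (11, -6);  v_rel = (2, 11),  |v_rel|² = 125
v_rel×d = (2)·(-6) − (11)·(11) = -133
since m = R²·125 − (-133)²:  R² = (17689 + -5189) / 125 = 100
R = √100 = 10  ⇒  r_B = 10 − 2 = 8

rB=8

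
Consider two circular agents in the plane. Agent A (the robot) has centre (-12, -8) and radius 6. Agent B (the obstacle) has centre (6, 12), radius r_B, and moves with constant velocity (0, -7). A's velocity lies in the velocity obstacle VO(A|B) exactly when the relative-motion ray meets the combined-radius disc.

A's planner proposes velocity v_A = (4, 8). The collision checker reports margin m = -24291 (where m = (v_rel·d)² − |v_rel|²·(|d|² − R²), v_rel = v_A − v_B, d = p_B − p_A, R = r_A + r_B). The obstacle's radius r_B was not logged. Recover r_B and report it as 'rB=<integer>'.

m = -24291
d = (18, 20);  v_rel = (4, 15),  |v_rel|² = 241
v_rel×d = (4)·(20) − (15)·(18) = -190
since m = R²·241 − (-190)²:  R² = (36100 + -24291) / 241 = 49
R = √49 = 7  ⇒  r_B = 7 − 6 = 1

rB=1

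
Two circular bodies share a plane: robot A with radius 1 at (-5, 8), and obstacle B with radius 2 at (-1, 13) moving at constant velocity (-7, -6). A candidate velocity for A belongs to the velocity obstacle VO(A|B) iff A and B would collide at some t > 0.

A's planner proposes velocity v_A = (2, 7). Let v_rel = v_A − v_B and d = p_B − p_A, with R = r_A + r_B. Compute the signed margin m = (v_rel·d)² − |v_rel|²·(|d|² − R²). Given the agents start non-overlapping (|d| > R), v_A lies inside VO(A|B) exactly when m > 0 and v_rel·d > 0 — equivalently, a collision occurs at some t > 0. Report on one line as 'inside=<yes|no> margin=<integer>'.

d = (4, 5),  |d|² = 41;  R = 1+2 = 3,  c = 41−3² = 32
v_rel = (9, 13),  |v_rel|² = 250;  v_rel·d = (9)·(4) + (13)·(5) = 101
250·t² − 202·t + 32 = 0  ⇒  m = 101² − 250·32 = 2201
m = 2201 > 0,  v_rel·d = 101 > 0  ⇒  inside

inside=yes margin=2201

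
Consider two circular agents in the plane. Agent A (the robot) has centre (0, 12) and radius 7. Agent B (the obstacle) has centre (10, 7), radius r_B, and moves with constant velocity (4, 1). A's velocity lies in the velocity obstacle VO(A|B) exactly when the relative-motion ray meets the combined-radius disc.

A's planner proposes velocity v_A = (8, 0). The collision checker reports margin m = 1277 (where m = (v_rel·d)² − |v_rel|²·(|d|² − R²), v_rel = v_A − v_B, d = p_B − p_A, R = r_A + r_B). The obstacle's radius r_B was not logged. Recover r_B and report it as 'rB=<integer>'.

m = 1277
d = (10, -5);  v_rel = (4, -1),  |v_rel|² = 17
v_rel×d = (4)·(-5) − (-1)·(10) = -10
since m = R²·17 − (-10)²:  R² = (100 + 1277) / 17 = 81
R = √81 = 9  ⇒  r_B = 9 − 7 = 2

rB=2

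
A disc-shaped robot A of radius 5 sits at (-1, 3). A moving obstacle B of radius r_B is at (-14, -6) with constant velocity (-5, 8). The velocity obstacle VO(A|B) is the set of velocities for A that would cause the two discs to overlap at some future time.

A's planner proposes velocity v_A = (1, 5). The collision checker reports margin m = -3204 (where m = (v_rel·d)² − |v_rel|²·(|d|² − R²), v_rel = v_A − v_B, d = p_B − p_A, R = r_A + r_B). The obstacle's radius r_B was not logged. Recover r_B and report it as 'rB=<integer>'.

m = -3204
d = (-13, -9);  v_rel = (6, -3),  |v_rel|² = 45
v_rel×d = (6)·(-9) − (-3)·(-13) = -93
since m = R²·45 − (-93)²:  R² = (8649 + -3204) / 45 = 121
R = √121 = 11  ⇒  r_B = 11 − 5 = 6

rB=6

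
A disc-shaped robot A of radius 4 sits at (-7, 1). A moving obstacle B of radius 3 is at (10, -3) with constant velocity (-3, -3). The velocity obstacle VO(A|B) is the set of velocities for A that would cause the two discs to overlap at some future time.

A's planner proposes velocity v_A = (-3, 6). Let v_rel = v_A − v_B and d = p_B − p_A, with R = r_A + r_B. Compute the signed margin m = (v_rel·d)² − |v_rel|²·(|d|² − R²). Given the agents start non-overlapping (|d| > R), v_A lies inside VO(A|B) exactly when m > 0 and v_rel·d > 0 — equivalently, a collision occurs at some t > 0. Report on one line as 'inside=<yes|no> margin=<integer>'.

d = (17, -4),  |d|² = 305;  R = 4+3 = 7,  c = 305−7² = 256
v_rel = (0, 9),  |v_rel|² = 81;  v_rel·d = (0)·(17) + (9)·(-4) = -36
81·t² + 72·t + 256 = 0  ⇒  m = (-36)² − 81·256 = -19440
m = -19440 < 0,  v_rel·d = -36 < 0  ⇒  outside

inside=no margin=-19440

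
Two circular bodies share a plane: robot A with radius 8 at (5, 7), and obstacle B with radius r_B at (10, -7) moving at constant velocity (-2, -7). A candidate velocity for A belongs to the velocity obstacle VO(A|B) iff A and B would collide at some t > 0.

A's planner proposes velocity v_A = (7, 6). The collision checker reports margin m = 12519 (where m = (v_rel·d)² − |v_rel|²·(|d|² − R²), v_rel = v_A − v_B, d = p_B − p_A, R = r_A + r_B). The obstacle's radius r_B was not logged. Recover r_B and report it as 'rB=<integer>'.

m = 12519
d = (5, -14);  v_rel = (9, 13),  |v_rel|² = 250
v_rel×d = (9)·(-14) − (13)·(5) = -191
since m = R²·250 − (-191)²:  R² = (36481 + 12519) / 250 = 196
R = √196 = 14  ⇒  r_B = 14 − 8 = 6

rB=6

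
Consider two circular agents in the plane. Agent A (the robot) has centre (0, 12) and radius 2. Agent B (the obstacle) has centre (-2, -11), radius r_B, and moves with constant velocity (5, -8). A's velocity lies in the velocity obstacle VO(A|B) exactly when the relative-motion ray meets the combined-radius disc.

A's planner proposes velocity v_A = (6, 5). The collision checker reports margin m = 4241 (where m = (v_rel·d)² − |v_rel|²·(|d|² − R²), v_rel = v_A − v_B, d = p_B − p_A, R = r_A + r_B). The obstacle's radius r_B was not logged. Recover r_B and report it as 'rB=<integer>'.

m = 4241
d = (-2, -23);  v_rel = (1, 13),  |v_rel|² = 170
v_rel×d = (1)·(-23) − (13)·(-2) = 3
since m = R²·170 − 3²:  R² = (9 + 4241) / 170 = 25
R = √25 = 5  ⇒  r_B = 5 − 2 = 3

rB=3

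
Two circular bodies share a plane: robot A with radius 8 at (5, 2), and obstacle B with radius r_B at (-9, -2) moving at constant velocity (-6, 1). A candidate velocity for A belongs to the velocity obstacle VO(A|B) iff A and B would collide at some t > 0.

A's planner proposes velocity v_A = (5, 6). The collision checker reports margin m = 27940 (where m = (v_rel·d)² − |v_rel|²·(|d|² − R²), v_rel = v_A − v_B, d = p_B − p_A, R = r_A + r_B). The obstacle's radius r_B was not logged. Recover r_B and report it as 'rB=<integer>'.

m = 27940
d = (-14, -4);  v_rel = (11, 5),  |v_rel|² = 146
v_rel×d = (11)·(-4) − (5)·(-14) = 26
since m = R²·146 − 26²:  R² = (676 + 27940) / 146 = 196
R = √196 = 14  ⇒  r_B = 14 − 8 = 6

rB=6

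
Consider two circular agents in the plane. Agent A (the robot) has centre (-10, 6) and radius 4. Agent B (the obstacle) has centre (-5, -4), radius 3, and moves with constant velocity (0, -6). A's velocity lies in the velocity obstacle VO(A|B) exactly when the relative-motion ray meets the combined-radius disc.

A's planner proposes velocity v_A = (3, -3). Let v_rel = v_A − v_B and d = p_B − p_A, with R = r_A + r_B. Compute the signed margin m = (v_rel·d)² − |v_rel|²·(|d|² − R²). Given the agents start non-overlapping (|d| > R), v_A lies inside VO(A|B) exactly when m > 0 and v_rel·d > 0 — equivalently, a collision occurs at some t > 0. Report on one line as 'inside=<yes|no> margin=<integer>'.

d = (5, -10),  |d|² = 125;  R = 4+3 = 7,  c = 125−7² = 76
v_rel = (3, 3),  |v_rel|² = 18;  v_rel·d = (3)·(5) + (3)·(-10) = -15
18·t² + 30·t + 76 = 0  ⇒  m = (-15)² − 18·76 = -1143
m = -1143 < 0,  v_rel·d = -15 < 0  ⇒  outside

inside=no margin=-1143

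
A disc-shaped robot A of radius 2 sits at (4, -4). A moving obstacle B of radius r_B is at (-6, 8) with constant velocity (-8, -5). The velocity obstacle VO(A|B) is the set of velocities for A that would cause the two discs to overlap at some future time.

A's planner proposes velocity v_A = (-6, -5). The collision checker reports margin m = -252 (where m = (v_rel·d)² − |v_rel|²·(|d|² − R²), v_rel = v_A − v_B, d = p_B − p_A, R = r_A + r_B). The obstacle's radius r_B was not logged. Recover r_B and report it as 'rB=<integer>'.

m = -252
d = (-10, 12);  v_rel = (2, 0),  |v_rel|² = 4
v_rel×d = (2)·(12) − (0)·(-10) = 24
since m = R²·4 − 24²:  R² = (576 + -252) / 4 = 81
R = √81 = 9  ⇒  r_B = 9 − 2 = 7

rB=7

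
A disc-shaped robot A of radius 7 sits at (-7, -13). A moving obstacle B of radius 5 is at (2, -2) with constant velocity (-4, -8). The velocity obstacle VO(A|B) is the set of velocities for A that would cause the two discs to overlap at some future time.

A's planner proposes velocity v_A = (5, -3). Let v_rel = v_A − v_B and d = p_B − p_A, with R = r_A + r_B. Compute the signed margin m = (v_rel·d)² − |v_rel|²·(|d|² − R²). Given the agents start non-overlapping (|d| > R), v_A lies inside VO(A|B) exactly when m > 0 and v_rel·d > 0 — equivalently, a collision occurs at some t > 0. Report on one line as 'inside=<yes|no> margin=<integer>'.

d = (9, 11),  |d|² = 202;  R = 7+5 = 12,  c = 202−12² = 58
v_rel = (9, 5),  |v_rel|² = 106;  v_rel·d = (9)·(9) + (5)·(11) = 136
106·t² − 272·t + 58 = 0  ⇒  m = 136² − 106·58 = 12348
m = 12348 > 0,  v_rel·d = 136 > 0  ⇒  inside

inside=yes margin=12348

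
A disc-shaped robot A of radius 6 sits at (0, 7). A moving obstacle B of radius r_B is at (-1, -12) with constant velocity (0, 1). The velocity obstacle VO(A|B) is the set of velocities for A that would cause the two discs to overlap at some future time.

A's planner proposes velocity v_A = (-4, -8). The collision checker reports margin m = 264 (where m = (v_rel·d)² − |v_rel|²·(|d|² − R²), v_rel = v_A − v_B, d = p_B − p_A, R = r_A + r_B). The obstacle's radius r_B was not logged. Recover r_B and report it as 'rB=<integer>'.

m = 264
d = (-1, -19);  v_rel = (-4, -9),  |v_rel|² = 97
v_rel×d = (-4)·(-19) − (-9)·(-1) = 67
since m = R²·97 − 67²:  R² = (4489 + 264) / 97 = 49
R = √49 = 7  ⇒  r_B = 7 − 6 = 1

rB=1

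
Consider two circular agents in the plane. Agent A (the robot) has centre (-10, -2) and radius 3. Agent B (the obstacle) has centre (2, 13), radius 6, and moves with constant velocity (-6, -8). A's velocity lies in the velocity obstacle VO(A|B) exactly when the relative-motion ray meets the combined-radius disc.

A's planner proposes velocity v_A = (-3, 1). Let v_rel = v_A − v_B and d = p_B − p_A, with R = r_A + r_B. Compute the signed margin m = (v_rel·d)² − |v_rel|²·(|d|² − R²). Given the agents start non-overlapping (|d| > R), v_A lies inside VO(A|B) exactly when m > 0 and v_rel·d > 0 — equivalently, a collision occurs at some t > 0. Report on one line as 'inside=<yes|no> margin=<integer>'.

d = (12, 15),  |d|² = 369;  R = 3+6 = 9,  c = 369−9² = 288
v_rel = (3, 9),  |v_rel|² = 90;  v_rel·d = (3)·(12) + (9)·(15) = 171
90·t² − 342·t + 288 = 0  ⇒  m = 171² − 90·288 = 3321
m = 3321 > 0,  v_rel·d = 171 > 0  ⇒  inside

inside=yes margin=3321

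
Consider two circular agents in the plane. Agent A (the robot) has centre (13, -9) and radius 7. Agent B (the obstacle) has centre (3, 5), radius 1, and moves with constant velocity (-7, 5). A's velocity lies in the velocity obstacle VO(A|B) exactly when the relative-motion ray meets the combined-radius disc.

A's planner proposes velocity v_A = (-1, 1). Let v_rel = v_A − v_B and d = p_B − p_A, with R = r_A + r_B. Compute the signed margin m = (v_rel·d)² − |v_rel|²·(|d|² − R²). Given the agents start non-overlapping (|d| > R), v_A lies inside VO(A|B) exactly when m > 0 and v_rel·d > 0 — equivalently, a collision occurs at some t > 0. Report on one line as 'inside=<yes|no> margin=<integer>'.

d = (-10, 14),  |d|² = 296;  R = 7+1 = 8,  c = 296−8² = 232
v_rel = (6, -4),  |v_rel|² = 52;  v_rel·d = (6)·(-10) + (-4)·(14) = -116
52·t² + 232·t + 232 = 0  ⇒  m = (-116)² − 52·232 = 1392
m = 1392 > 0,  v_rel·d = -116 < 0  ⇒  outside

inside=no margin=1392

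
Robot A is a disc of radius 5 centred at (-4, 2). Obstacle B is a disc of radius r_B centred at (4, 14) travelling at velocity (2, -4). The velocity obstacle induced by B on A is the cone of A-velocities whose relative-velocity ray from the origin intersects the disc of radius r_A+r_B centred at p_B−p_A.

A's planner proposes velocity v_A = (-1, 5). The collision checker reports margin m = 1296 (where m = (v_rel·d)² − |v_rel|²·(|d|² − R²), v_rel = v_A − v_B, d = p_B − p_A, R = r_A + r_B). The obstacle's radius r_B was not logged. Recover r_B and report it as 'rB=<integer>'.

m = 1296
d = (8, 12);  v_rel = (-3, 9),  |v_rel|² = 90
v_rel×d = (-3)·(12) − (9)·(8) = -108
since m = R²·90 − (-108)²:  R² = (11664 + 1296) / 90 = 144
R = √144 = 12  ⇒  r_B = 12 − 5 = 7

rB=7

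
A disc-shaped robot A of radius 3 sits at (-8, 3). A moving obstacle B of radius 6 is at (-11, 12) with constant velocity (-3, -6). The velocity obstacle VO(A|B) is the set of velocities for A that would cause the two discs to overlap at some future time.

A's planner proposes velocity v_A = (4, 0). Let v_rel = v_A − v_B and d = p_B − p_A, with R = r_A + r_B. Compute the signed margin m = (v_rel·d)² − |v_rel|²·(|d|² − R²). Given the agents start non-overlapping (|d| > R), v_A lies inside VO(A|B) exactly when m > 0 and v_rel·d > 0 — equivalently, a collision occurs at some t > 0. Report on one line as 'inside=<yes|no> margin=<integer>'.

d = (-3, 9),  |d|² = 90;  R = 3+6 = 9,  c = 90−9² = 9
v_rel = (7, 6),  |v_rel|² = 85;  v_rel·d = (7)·(-3) + (6)·(9) = 33
85·t² − 66·t + 9 = 0  ⇒  m = 33² − 85·9 = 324
m = 324 > 0,  v_rel·d = 33 > 0  ⇒  inside

inside=yes margin=324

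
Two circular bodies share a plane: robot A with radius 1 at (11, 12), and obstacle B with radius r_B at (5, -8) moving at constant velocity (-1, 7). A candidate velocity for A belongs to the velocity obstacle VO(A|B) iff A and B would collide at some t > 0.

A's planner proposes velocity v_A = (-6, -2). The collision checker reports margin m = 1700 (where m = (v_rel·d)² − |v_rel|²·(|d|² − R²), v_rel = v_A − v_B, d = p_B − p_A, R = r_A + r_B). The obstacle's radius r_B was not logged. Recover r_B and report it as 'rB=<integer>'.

m = 1700
d = (-6, -20);  v_rel = (-5, -9),  |v_rel|² = 106
v_rel×d = (-5)·(-20) − (-9)·(-6) = 46
since m = R²·106 − 46²:  R² = (2116 + 1700) / 106 = 36
R = √36 = 6  ⇒  r_B = 6 − 1 = 5

rB=5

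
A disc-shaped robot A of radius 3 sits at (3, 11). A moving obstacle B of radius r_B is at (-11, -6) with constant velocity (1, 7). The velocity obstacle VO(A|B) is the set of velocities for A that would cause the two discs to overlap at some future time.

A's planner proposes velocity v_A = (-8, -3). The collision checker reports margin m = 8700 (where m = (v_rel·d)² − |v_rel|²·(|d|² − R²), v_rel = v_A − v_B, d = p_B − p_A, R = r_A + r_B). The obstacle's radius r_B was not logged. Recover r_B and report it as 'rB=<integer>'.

m = 8700
d = (-14, -17);  v_rel = (-9, -10),  |v_rel|² = 181
v_rel×d = (-9)·(-17) − (-10)·(-14) = 13
since m = R²·181 − 13²:  R² = (169 + 8700) / 181 = 49
R = √49 = 7  ⇒  r_B = 7 − 3 = 4

rB=4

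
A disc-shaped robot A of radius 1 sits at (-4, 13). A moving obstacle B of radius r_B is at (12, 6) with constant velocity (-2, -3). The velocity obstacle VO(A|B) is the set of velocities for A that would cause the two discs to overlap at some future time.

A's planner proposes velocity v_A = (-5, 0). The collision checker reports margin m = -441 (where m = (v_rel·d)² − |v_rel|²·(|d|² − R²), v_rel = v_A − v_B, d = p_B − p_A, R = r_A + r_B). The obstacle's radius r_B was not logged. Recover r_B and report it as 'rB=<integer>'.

m = -441
d = (16, -7);  v_rel = (-3, 3),  |v_rel|² = 18
v_rel×d = (-3)·(-7) − (3)·(16) = -27
since m = R²·18 − (-27)²:  R² = (729 + -441) / 18 = 16
R = √16 = 4  ⇒  r_B = 4 − 1 = 3

rB=3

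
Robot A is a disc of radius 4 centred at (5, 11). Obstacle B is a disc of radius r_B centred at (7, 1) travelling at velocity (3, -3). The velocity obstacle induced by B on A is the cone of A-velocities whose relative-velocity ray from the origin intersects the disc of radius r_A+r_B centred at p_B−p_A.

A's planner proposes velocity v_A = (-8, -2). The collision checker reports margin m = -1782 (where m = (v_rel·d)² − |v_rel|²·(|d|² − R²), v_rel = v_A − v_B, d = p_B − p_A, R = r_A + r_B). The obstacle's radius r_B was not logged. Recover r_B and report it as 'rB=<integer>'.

m = -1782
d = (2, -10);  v_rel = (-11, 1),  |v_rel|² = 122
v_rel×d = (-11)·(-10) − (1)·(2) = 108
since m = R²·122 − 108²:  R² = (11664 + -1782) / 122 = 81
R = √81 = 9  ⇒  r_B = 9 − 4 = 5

rB=5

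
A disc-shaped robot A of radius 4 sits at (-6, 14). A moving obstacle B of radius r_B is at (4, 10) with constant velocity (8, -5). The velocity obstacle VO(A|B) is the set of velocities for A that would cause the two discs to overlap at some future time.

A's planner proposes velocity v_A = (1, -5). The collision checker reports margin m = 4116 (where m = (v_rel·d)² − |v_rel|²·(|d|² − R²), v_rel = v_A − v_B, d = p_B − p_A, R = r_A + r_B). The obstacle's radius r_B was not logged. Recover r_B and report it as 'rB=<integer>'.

m = 4116
d = (10, -4);  v_rel = (-7, 0),  |v_rel|² = 49
v_rel×d = (-7)·(-4) − (0)·(10) = 28
since m = R²·49 − 28²:  R² = (784 + 4116) / 49 = 100
R = √100 = 10  ⇒  r_B = 10 − 4 = 6

rB=6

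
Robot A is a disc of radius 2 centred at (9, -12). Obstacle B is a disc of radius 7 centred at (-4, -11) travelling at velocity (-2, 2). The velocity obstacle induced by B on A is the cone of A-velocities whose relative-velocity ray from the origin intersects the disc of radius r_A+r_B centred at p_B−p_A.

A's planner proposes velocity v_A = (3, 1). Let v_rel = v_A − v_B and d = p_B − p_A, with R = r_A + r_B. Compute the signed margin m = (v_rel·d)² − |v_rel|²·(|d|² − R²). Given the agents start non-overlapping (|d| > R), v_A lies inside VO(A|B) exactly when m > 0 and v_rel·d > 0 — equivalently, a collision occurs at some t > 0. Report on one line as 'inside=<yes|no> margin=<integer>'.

d = (-13, 1),  |d|² = 170;  R = 2+7 = 9,  c = 170−9² = 89
v_rel = (5, -1),  |v_rel|² = 26;  v_rel·d = (5)·(-13) + (-1)·(1) = -66
26·t² + 132·t + 89 = 0  ⇒  m = (-66)² − 26·89 = 2042
m = 2042 > 0,  v_rel·d = -66 < 0  ⇒  outside

inside=no margin=2042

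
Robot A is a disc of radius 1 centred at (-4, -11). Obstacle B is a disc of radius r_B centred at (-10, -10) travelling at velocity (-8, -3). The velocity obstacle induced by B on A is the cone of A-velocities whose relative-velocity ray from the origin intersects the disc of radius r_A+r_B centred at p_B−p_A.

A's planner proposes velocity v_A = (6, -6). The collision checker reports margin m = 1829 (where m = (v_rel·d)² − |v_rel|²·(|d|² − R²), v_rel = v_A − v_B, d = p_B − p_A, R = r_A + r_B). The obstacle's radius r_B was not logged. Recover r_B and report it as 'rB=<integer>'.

m = 1829
d = (-6, 1);  v_rel = (14, -3),  |v_rel|² = 205
v_rel×d = (14)·(1) − (-3)·(-6) = -4
since m = R²·205 − (-4)²:  R² = (16 + 1829) / 205 = 9
R = √9 = 3  ⇒  r_B = 3 − 1 = 2

rB=2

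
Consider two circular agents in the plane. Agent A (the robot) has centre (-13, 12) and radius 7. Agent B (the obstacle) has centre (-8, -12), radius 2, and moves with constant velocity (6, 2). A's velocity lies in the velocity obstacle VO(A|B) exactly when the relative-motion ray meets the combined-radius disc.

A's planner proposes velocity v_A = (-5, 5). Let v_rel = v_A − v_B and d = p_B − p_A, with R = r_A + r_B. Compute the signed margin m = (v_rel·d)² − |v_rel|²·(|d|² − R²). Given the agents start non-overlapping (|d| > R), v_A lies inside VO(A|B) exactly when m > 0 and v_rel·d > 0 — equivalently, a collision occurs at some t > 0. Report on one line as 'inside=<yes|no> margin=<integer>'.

d = (5, -24),  |d|² = 601;  R = 7+2 = 9,  c = 601−9² = 520
v_rel = (-11, 3),  |v_rel|² = 130;  v_rel·d = (-11)·(5) + (3)·(-24) = -127
130·t² + 254·t + 520 = 0  ⇒  m = (-127)² − 130·520 = -51471
m = -51471 < 0,  v_rel·d = -127 < 0  ⇒  outside

inside=no margin=-51471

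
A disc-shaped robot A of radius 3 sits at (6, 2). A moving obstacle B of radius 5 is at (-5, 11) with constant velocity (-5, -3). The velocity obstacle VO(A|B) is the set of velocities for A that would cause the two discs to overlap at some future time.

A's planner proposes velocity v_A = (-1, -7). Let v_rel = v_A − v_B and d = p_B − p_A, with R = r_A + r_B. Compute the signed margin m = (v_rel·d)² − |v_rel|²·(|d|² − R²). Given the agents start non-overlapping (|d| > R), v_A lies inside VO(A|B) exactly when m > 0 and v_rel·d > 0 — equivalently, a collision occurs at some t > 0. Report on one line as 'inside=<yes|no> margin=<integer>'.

d = (-11, 9),  |d|² = 202;  R = 3+5 = 8,  c = 202−8² = 138
v_rel = (4, -4),  |v_rel|² = 32;  v_rel·d = (4)·(-11) + (-4)·(9) = -80
32·t² + 160·t + 138 = 0  ⇒  m = (-80)² − 32·138 = 1984
m = 1984 > 0,  v_rel·d = -80 < 0  ⇒  outside

inside=no margin=1984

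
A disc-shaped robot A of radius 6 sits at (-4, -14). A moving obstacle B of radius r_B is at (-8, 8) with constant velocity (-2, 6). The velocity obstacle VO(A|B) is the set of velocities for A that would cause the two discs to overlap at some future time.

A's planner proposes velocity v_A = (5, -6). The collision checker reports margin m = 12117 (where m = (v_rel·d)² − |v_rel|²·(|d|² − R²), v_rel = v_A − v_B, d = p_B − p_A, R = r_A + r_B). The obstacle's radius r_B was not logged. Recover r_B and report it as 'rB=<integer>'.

m = 12117
d = (-4, 22);  v_rel = (7, -12),  |v_rel|² = 193
v_rel×d = (7)·(22) − (-12)·(-4) = 106
since m = R²·193 − 106²:  R² = (11236 + 12117) / 193 = 121
R = √121 = 11  ⇒  r_B = 11 − 6 = 5

rB=5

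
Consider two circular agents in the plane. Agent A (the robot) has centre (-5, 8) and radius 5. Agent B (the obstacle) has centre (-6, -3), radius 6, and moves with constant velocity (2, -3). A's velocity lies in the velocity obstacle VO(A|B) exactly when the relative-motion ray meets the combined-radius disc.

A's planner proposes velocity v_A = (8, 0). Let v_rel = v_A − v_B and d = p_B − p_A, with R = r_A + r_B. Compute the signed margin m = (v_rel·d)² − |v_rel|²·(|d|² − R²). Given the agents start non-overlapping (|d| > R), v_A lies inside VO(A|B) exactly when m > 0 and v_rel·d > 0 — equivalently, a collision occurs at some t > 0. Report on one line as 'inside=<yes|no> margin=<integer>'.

d = (-1, -11),  |d|² = 122;  R = 5+6 = 11,  c = 122−11² = 1
v_rel = (6, 3),  |v_rel|² = 45;  v_rel·d = (6)·(-1) + (3)·(-11) = -39
45·t² + 78·t + 1 = 0  ⇒  m = (-39)² − 45·1 = 1476
m = 1476 > 0,  v_rel·d = -39 < 0  ⇒  outside

inside=no margin=1476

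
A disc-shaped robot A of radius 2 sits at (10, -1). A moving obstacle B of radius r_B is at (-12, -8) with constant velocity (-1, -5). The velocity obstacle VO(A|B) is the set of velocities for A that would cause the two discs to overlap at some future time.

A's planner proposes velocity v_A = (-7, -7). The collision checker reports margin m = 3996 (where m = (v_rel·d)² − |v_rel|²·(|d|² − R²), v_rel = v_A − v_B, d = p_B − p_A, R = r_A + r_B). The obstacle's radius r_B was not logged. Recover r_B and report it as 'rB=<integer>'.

m = 3996
d = (-22, -7);  v_rel = (-6, -2),  |v_rel|² = 40
v_rel×d = (-6)·(-7) − (-2)·(-22) = -2
since m = R²·40 − (-2)²:  R² = (4 + 3996) / 40 = 100
R = √100 = 10  ⇒  r_B = 10 − 2 = 8

rB=8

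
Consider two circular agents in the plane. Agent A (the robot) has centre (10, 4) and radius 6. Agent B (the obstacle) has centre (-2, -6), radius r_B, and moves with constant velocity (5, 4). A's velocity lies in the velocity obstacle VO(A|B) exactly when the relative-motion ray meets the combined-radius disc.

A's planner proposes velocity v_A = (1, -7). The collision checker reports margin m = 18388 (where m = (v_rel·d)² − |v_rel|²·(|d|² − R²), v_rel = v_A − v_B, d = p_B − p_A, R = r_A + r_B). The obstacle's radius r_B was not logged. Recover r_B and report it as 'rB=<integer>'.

m = 18388
d = (-12, -10);  v_rel = (-4, -11),  |v_rel|² = 137
v_rel×d = (-4)·(-10) − (-11)·(-12) = -92
since m = R²·137 − (-92)²:  R² = (8464 + 18388) / 137 = 196
R = √196 = 14  ⇒  r_B = 14 − 6 = 8

rB=8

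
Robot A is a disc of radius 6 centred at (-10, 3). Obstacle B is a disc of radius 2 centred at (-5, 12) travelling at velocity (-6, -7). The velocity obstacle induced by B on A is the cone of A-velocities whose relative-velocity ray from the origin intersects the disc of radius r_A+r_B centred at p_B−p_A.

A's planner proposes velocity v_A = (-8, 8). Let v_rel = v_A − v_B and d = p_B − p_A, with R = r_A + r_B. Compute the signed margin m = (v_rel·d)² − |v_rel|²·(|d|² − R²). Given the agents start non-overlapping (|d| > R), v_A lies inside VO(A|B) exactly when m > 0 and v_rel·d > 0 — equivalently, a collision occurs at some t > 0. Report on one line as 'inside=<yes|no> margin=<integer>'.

d = (5, 9),  |d|² = 106;  R = 6+2 = 8,  c = 106−8² = 42
v_rel = (-2, 15),  |v_rel|² = 229;  v_rel·d = (-2)·(5) + (15)·(9) = 125
229·t² − 250·t + 42 = 0  ⇒  m = 125² − 229·42 = 6007
m = 6007 > 0,  v_rel·d = 125 > 0  ⇒  inside

inside=yes margin=6007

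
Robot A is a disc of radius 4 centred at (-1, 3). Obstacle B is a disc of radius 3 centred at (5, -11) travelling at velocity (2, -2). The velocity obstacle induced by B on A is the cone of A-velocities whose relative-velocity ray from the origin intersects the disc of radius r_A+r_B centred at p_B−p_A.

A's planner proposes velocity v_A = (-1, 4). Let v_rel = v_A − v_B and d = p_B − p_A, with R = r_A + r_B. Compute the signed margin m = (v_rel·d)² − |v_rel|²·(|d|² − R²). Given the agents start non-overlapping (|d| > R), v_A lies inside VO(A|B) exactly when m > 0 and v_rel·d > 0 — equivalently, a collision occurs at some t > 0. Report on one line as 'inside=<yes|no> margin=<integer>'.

d = (6, -14),  |d|² = 232;  R = 4+3 = 7,  c = 232−7² = 183
v_rel = (-3, 6),  |v_rel|² = 45;  v_rel·d = (-3)·(6) + (6)·(-14) = -102
45·t² + 204·t + 183 = 0  ⇒  m = (-102)² − 45·183 = 2169
m = 2169 > 0,  v_rel·d = -102 < 0  ⇒  outside

inside=no margin=2169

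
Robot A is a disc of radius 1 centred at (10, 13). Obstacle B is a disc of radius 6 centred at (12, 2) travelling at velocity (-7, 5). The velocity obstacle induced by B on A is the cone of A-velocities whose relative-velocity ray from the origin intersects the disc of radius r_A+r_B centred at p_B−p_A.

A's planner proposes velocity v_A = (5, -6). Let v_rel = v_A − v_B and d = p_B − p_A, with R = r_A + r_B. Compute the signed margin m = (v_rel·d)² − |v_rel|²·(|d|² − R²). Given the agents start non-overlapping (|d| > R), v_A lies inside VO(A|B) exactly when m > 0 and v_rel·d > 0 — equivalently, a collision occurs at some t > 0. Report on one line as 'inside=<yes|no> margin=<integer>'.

d = (2, -11),  |d|² = 125;  R = 1+6 = 7,  c = 125−7² = 76
v_rel = (12, -11),  |v_rel|² = 265;  v_rel·d = (12)·(2) + (-11)·(-11) = 145
265·t² − 290·t + 76 = 0  ⇒  m = 145² − 265·76 = 885
m = 885 > 0,  v_rel·d = 145 > 0  ⇒  inside

inside=yes margin=885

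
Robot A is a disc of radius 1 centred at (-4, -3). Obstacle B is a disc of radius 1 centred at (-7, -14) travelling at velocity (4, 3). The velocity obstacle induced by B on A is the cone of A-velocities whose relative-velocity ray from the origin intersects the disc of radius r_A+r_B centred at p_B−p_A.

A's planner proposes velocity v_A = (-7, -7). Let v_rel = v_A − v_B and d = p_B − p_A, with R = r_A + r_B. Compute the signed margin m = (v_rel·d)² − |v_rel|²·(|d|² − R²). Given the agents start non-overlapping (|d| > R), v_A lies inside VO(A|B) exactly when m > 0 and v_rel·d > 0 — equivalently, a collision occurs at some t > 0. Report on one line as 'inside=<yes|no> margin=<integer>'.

d = (-3, -11),  |d|² = 130;  R = 1+1 = 2,  c = 130−2² = 126
v_rel = (-11, -10),  |v_rel|² = 221;  v_rel·d = (-11)·(-3) + (-10)·(-11) = 143
221·t² − 286·t + 126 = 0  ⇒  m = 143² − 221·126 = -7397
m = -7397 < 0,  v_rel·d = 143 > 0  ⇒  outside

inside=no margin=-7397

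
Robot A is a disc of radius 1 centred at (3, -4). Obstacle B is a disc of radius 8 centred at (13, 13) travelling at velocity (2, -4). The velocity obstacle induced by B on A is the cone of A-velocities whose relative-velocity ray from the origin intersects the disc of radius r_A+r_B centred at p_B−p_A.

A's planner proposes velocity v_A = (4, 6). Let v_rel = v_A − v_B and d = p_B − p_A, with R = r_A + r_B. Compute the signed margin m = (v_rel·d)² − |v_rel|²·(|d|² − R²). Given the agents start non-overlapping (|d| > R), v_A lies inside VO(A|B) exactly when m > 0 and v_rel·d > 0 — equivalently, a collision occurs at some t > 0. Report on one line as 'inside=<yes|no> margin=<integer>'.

d = (10, 17),  |d|² = 389;  R = 1+8 = 9,  c = 389−9² = 308
v_rel = (2, 10),  |v_rel|² = 104;  v_rel·d = (2)·(10) + (10)·(17) = 190
104·t² − 380·t + 308 = 0  ⇒  m = 190² − 104·308 = 4068
m = 4068 > 0,  v_rel·d = 190 > 0  ⇒  inside

inside=yes margin=4068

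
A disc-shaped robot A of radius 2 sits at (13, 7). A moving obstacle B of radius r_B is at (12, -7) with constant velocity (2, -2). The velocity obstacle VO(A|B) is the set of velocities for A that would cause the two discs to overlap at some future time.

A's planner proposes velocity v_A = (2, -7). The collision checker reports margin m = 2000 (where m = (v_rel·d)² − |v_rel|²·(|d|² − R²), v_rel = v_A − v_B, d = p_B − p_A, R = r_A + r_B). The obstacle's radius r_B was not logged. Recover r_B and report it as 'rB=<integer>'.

m = 2000
d = (-1, -14);  v_rel = (0, -5),  |v_rel|² = 25
v_rel×d = (0)·(-14) − (-5)·(-1) = -5
since m = R²·25 − (-5)²:  R² = (25 + 2000) / 25 = 81
R = √81 = 9  ⇒  r_B = 9 − 2 = 7

rB=7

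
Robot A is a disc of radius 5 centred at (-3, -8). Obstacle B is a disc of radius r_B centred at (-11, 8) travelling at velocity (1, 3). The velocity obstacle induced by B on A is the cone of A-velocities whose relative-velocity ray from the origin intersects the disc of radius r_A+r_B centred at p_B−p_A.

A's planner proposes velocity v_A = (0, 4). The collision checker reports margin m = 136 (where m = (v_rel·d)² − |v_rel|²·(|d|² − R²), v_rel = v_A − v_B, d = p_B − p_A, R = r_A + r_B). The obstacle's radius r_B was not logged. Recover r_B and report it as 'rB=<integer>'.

m = 136
d = (-8, 16);  v_rel = (-1, 1),  |v_rel|² = 2
v_rel×d = (-1)·(16) − (1)·(-8) = -8
since m = R²·2 − (-8)²:  R² = (64 + 136) / 2 = 100
R = √100 = 10  ⇒  r_B = 10 − 5 = 5

rB=5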